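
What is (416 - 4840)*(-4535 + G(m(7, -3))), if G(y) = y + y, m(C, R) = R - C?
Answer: 20151320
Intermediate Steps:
G(y) = 2*y
(416 - 4840)*(-4535 + G(m(7, -3))) = (416 - 4840)*(-4535 + 2*(-3 - 1*7)) = -4424*(-4535 + 2*(-3 - 7)) = -4424*(-4535 + 2*(-10)) = -4424*(-4535 - 20) = -4424*(-4555) = 20151320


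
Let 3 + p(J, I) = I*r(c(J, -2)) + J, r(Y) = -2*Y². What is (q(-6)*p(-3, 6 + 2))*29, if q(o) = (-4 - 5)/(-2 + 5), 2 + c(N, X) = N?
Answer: 35322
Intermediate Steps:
c(N, X) = -2 + N
q(o) = -3 (q(o) = -9/3 = -9*⅓ = -3)
p(J, I) = -3 + J - 2*I*(-2 + J)² (p(J, I) = -3 + (I*(-2*(-2 + J)²) + J) = -3 + (-2*I*(-2 + J)² + J) = -3 + (J - 2*I*(-2 + J)²) = -3 + J - 2*I*(-2 + J)²)
(q(-6)*p(-3, 6 + 2))*29 = -3*(-3 - 3 - 2*(6 + 2)*(-2 - 3)²)*29 = -3*(-3 - 3 - 2*8*(-5)²)*29 = -3*(-3 - 3 - 2*8*25)*29 = -3*(-3 - 3 - 400)*29 = -3*(-406)*29 = 1218*29 = 35322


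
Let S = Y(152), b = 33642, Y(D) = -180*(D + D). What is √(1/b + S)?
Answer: I*√6881247713382/11214 ≈ 233.92*I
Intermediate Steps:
Y(D) = -360*D
S = -54720 (S = -360*152 = -54720)
√(1/b + S) = √(1/33642 - 54720) = √(-1840890239/33642) = I*√6881247713382/11214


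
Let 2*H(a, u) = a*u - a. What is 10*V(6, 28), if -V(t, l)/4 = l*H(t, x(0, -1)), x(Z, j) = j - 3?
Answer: 16800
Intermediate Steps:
x(Z, j) = -3 + j
H(a, u) = -a/2 + a*u/2 (H(a, u) = (a*u - a)/2 = (-a + a*u)/2 = -a/2 + a*u/2)
V(t, l) = 10*l*t (V(t, l) = -4*l*t*(-1 + (-3 - 1))/2 = -4*l*t*(-1 - 4)/2 = -4*l*(½)*t*(-5) = -4*l*(-5*t/2) = -(-10)*l*t = 10*l*t)
10*V(6, 28) = 10*(10*28*6) = 10*1680 = 16800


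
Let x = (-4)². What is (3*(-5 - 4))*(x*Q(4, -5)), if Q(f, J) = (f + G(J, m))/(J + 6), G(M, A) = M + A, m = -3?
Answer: 1728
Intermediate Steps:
G(M, A) = A + M
Q(f, J) = (-3 + J + f)/(6 + J) (Q(f, J) = (f + (-3 + J))/(J + 6) = (-3 + J + f)/(6 + J))
x = 16
(3*(-5 - 4))*(x*Q(4, -5)) = (3*(-5 - 4))*(16*((-3 - 5 + 4)/(6 - 5))) = (3*(-9))*(16*(-4/1)) = -432*1*(-4) = -432*(-4) = -27*(-64) = 1728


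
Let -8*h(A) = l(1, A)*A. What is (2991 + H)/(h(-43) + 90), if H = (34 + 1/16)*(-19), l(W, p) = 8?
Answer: 37501/2128 ≈ 17.623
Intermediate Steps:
h(A) = -A
H = -10355/16 (H = (34 + 1/16)*(-19) = (545/16)*(-19) = -10355/16 ≈ -647.19)
(2991 + H)/(h(-43) + 90) = (2991 - 10355/16)/(-1*(-43) + 90) = 37501/(16*(43 + 90)) = (37501/16)/133 = (37501/16)*(1/133) = 37501/2128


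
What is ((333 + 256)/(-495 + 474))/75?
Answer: -589/1575 ≈ -0.37397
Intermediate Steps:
((333 + 256)/(-495 + 474))/75 = (589/(-21))*(1/75) = (589*(-1/21))*(1/75) = -589/21*1/75 = -589/1575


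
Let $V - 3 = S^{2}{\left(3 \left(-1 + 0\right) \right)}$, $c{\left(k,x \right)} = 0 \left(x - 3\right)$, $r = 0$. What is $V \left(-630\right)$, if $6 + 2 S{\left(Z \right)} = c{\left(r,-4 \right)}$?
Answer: $-7560$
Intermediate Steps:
$c{\left(k,x \right)} = 0$ ($c{\left(k,x \right)} = 0 \left(-3 + x\right) = 0$)
$S{\left(Z \right)} = -3$ ($S{\left(Z \right)} = -3 + \frac{1}{2} \cdot 0 = -3 + 0 = -3$)
$V = 12$ ($V = 3 + \left(-3\right)^{2} = 3 + 9 = 12$)
$V \left(-630\right) = 12 \left(-630\right) = -7560$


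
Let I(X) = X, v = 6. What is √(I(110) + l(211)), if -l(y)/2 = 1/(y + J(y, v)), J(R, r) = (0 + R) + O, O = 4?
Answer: √4990377/213 ≈ 10.488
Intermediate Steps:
J(R, r) = 4 + R (J(R, r) = (0 + R) + 4 = R + 4 = 4 + R)
l(y) = -2/(4 + 2*y) (l(y) = -2/(y + (4 + y)) = -2/(4 + 2*y))
√(I(110) + l(211)) = √(110 - 1/(2 + 211)) = √(110 - 1/213) = √(23429/213) = √4990377/213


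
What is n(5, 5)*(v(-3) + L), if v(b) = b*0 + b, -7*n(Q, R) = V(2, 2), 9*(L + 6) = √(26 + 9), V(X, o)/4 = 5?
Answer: 180/7 - 20*√35/63 ≈ 23.836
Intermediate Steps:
V(X, o) = 20 (V(X, o) = 4*5 = 20)
L = -6 + √35/9 (L = -6 + √(26 + 9)/9 = -6 + √35/9 ≈ -5.3427)
n(Q, R) = -20/7 (n(Q, R) = -⅐*20 = -20/7)
v(b) = b (v(b) = 0 + b = b)
n(5, 5)*(v(-3) + L) = -20*(-3 + (-6 + √35/9))/7 = -20*(-9 + √35/9)/7 = 180/7 - 20*√35/63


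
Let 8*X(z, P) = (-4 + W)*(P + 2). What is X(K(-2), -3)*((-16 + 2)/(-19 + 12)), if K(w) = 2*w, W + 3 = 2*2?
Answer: 3/4 ≈ 0.75000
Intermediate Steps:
W = 1 (W = -3 + 2*2 = -3 + 4 = 1)
X(z, P) = -3/4 - 3*P/8 (X(z, P) = ((-4 + 1)*(P + 2))/8 = (-3*(2 + P))/8 = (-6 - 3*P)/8 = -3/4 - 3*P/8)
X(K(-2), -3)*((-16 + 2)/(-19 + 12)) = (-3/4 - 3/8*(-3))*((-16 + 2)/(-19 + 12)) = (-3/4 + 9/8)*(-14/(-7)) = 3*(-14*(-1/7))/8 = (3/8)*2 = 3/4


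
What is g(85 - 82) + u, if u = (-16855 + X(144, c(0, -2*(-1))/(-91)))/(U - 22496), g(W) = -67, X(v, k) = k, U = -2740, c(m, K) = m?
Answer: -1673957/25236 ≈ -66.332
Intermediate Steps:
u = 16855/25236 (u = (-16855 + 0/(-91))/(-2740 - 22496) = (-16855 + 0*(-1/91))/(-25236) = (-16855 + 0)*(-1/25236) = -16855*(-1/25236) = 16855/25236 ≈ 0.66790)
g(85 - 82) + u = -67 + 16855/25236 = -1673957/25236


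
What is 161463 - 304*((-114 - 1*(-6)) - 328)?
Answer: 294007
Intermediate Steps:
161463 - 304*((-114 - 1*(-6)) - 328) = 161463 - 304*((-114 + 6) - 328) = 161463 - 304*(-108 - 328) = 161463 - 304*(-436) = 161463 - 1*(-132544) = 161463 + 132544 = 294007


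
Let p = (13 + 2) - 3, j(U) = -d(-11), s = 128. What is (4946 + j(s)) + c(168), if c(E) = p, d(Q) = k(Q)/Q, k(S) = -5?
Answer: 54533/11 ≈ 4957.5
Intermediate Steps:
d(Q) = -5/Q
j(U) = -5/11 (j(U) = -(-5)/(-11) = -(-5)*(-1)/11 = -1*5/11 = -5/11)
p = 12 (p = 15 - 3 = 12)
c(E) = 12
(4946 + j(s)) + c(168) = (4946 - 5/11) + 12 = 54401/11 + 12 = 54533/11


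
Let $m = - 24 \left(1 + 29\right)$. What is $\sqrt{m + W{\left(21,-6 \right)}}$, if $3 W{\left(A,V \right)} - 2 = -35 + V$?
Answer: $i \sqrt{733} \approx 27.074 i$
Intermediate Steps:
$W{\left(A,V \right)} = -11 + \frac{V}{3}$ ($W{\left(A,V \right)} = \frac{2}{3} + \frac{-35 + V}{3} = \frac{2}{3} + \left(- \frac{35}{3} + \frac{V}{3}\right) = -11 + \frac{V}{3}$)
$m = -720$ ($m = \left(-24\right) 30 = -720$)
$\sqrt{m + W{\left(21,-6 \right)}} = \sqrt{-720 + \left(-11 + \frac{1}{3} \left(-6\right)\right)} = \sqrt{-720 - 13} = \sqrt{-733} = i \sqrt{733}$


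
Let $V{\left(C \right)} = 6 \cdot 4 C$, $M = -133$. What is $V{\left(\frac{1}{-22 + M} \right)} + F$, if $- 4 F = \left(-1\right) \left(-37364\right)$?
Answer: $- \frac{1447879}{155} \approx -9341.2$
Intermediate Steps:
$V{\left(C \right)} = 24 C$
$F = -9341$ ($F = - \frac{\left(-1\right) \left(-37364\right)}{4} = \left(- \frac{1}{4}\right) 37364 = -9341$)
$V{\left(\frac{1}{-22 + M} \right)} + F = \frac{24}{-22 - 133} - 9341 = \frac{24}{-155} - 9341 = 24 \left(- \frac{1}{155}\right) - 9341 = - \frac{24}{155} - 9341 = - \frac{1447879}{155}$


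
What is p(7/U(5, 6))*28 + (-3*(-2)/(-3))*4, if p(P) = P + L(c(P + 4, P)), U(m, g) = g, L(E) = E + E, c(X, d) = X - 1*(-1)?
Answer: 370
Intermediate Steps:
c(X, d) = 1 + X (c(X, d) = X + 1 = 1 + X)
L(E) = 2*E
p(P) = 10 + 3*P (p(P) = P + 2*(1 + (P + 4)) = P + 2*(1 + (4 + P)) = P + 2*(5 + P) = P + (10 + 2*P) = 10 + 3*P)
p(7/U(5, 6))*28 + (-3*(-2)/(-3))*4 = (10 + 3*(7/6))*28 + (-3*(-2)/(-3))*4 = (10 + 3*(7*(1/6)))*28 + (6*(-1/3))*4 = (10 + 3*(7/6))*28 - 2*4 = (10 + 7/2)*28 - 8 = (27/2)*28 - 8 = 378 - 8 = 370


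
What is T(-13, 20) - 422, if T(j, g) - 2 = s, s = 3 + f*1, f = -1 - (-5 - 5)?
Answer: -408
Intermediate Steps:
f = 9 (f = -1 - 1*(-10) = -1 + 10 = 9)
s = 12 (s = 3 + 9*1 = 3 + 9 = 12)
T(j, g) = 14 (T(j, g) = 2 + 12 = 14)
T(-13, 20) - 422 = 14 - 422 = -408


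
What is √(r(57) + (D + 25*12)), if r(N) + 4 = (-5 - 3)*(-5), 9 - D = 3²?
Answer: 4*√21 ≈ 18.330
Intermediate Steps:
D = 0 (D = 9 - 1*3² = 9 - 1*9 = 9 - 9 = 0)
r(N) = 36 (r(N) = -4 + (-5 - 3)*(-5) = -4 - 8*(-5) = -4 + 40 = 36)
√(r(57) + (D + 25*12)) = √(36 + (0 + 25*12)) = √(36 + (0 + 300)) = √(36 + 300) = √336 = 4*√21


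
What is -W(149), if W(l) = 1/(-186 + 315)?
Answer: -1/129 ≈ -0.0077519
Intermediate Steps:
W(l) = 1/129
-W(149) = -1*1/129 = -1/129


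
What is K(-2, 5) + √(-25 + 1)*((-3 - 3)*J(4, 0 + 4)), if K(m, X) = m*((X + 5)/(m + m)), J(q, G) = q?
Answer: 5 - 48*I*√6 ≈ 5.0 - 117.58*I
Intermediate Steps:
K(m, X) = 5/2 + X/2 (K(m, X) = m*((5 + X)/((2*m))) = m*((5 + X)*(1/(2*m))) = m*((5 + X)/(2*m)) = 5/2 + X/2)
K(-2, 5) + √(-25 + 1)*((-3 - 3)*J(4, 0 + 4)) = (5/2 + (½)*5) + √(-25 + 1)*((-3 - 3)*4) = (5/2 + 5/2) + √(-24)*(-6*4) = 5 + (2*I*√6)*(-24) = 5 - 48*I*√6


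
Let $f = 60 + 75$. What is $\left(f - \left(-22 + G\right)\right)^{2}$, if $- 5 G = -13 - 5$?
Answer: $\frac{588289}{25} \approx 23532.0$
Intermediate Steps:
$G = \frac{18}{5}$ ($G = - \frac{-13 - 5}{5} = \left(- \frac{1}{5}\right) \left(-18\right) = \frac{18}{5} \approx 3.6$)
$f = 135$
$\left(f - \left(-22 + G\right)\right)^{2} = \left(135 + \left(22 - \frac{18}{5}\right)\right)^{2} = \left(135 + \frac{92}{5}\right)^{2} = \left(\frac{767}{5}\right)^{2} = \frac{588289}{25}$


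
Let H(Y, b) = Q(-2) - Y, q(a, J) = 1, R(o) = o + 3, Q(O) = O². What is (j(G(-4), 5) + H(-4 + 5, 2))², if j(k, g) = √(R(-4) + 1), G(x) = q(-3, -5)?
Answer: 9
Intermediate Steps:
R(o) = 3 + o
G(x) = 1
H(Y, b) = 4 - Y (H(Y, b) = (-2)² - Y = 4 - Y)
j(k, g) = 0 (j(k, g) = √((3 - 4) + 1) = √(-1 + 1) = √0 = 0)
(j(G(-4), 5) + H(-4 + 5, 2))² = (0 + (4 - (-4 + 5)))² = (0 + (4 - 1*1))² = (0 + (4 - 1))² = (0 + 3)² = 3² = 9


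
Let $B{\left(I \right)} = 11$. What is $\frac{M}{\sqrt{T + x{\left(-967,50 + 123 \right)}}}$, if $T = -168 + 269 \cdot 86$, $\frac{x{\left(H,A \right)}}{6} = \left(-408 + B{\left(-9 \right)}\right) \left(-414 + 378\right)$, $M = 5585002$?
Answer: $\frac{2792501 \sqrt{108718}}{54359} \approx 16938.0$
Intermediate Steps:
$x{\left(H,A \right)} = 85752$ ($x{\left(H,A \right)} = 6 \left(-408 + 11\right) \left(-414 + 378\right) = 6 \left(\left(-397\right) \left(-36\right)\right) = 6 \cdot 14292 = 85752$)
$T = 22966$ ($T = -168 + 23134 = 22966$)
$\frac{M}{\sqrt{T + x{\left(-967,50 + 123 \right)}}} = \frac{5585002}{\sqrt{22966 + 85752}} = \frac{5585002}{\sqrt{108718}} = 5585002 \frac{\sqrt{108718}}{108718} = \frac{2792501 \sqrt{108718}}{54359}$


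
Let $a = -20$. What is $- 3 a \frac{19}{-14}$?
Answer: $- \frac{570}{7} \approx -81.429$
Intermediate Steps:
$- 3 a \frac{19}{-14} = \left(-3\right) \left(-20\right) \frac{19}{-14} = 60 \cdot 19 \left(- \frac{1}{14}\right) = 60 \left(- \frac{19}{14}\right) = - \frac{570}{7}$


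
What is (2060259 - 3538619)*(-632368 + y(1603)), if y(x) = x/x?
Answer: 934866078120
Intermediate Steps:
y(x) = 1
(2060259 - 3538619)*(-632368 + y(1603)) = (2060259 - 3538619)*(-632368 + 1) = -1478360*(-632367) = 934866078120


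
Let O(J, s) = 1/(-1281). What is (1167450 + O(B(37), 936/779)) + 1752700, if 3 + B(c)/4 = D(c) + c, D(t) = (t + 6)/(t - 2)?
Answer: 3740712149/1281 ≈ 2.9201e+6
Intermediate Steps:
D(t) = (6 + t)/(-2 + t)
B(c) = -12 + 4*c + 4*(6 + c)/(-2 + c) (B(c) = -12 + 4*((6 + c)/(-2 + c) + c) = -12 + 4*(c + (6 + c)/(-2 + c)) = -12 + (4*c + 4*(6 + c)/(-2 + c)) = -12 + 4*c + 4*(6 + c)/(-2 + c))
O(J, s) = -1/1281
(1167450 + O(B(37), 936/779)) + 1752700 = (1167450 - 1/1281) + 1752700 = 1495503449/1281 + 1752700 = 3740712149/1281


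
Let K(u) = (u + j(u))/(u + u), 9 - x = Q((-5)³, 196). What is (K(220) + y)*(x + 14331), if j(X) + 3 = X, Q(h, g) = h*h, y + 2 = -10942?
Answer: 1237435211/88 ≈ 1.4062e+7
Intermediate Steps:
y = -10944 (y = -2 - 10942 = -10944)
Q(h, g) = h²
x = -15616 (x = 9 - ((-5)³)² = 9 - 1*(-125)² = 9 - 1*15625 = 9 - 15625 = -15616)
j(X) = -3 + X
K(u) = (-3 + 2*u)/(2*u) (K(u) = (u + (-3 + u))/(u + u) = (-3 + 2*u)/((2*u)) = (-3 + 2*u)*(1/(2*u)) = (-3 + 2*u)/(2*u))
(K(220) + y)*(x + 14331) = ((-3/2 + 220)/220 - 10944)*(-15616 + 14331) = ((1/220)*(437/2) - 10944)*(-1285) = (437/440 - 10944)*(-1285) = -4814923/440*(-1285) = 1237435211/88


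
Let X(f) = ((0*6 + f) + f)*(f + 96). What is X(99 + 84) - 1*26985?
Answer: 75129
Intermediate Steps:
X(f) = 2*f*(96 + f) (X(f) = ((0 + f) + f)*(96 + f) = (f + f)*(96 + f) = (2*f)*(96 + f) = 2*f*(96 + f))
X(99 + 84) - 1*26985 = 2*(99 + 84)*(96 + (99 + 84)) - 1*26985 = 2*183*(96 + 183) - 26985 = 2*183*279 - 26985 = 102114 - 26985 = 75129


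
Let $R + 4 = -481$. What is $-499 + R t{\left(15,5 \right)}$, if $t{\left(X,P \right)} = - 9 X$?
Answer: $64976$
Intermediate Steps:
$R = -485$ ($R = -4 - 481 = -485$)
$-499 + R t{\left(15,5 \right)} = -499 - 485 \left(\left(-9\right) 15\right) = -499 - -65475 = -499 + 65475 = 64976$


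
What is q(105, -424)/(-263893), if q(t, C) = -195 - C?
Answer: -229/263893 ≈ -0.00086778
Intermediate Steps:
q(105, -424)/(-263893) = (-195 - 1*(-424))/(-263893) = (-195 + 424)*(-1/263893) = 229*(-1/263893) = -229/263893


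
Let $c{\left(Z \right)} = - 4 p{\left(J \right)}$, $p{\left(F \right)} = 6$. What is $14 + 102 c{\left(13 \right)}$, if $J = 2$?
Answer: $-2434$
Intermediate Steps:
$c{\left(Z \right)} = -24$ ($c{\left(Z \right)} = \left(-4\right) 6 = -24$)
$14 + 102 c{\left(13 \right)} = 14 + 102 \left(-24\right) = 14 - 2448 = -2434$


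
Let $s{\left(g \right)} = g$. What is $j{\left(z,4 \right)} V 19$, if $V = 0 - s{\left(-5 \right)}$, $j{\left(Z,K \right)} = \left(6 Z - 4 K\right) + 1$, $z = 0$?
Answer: $-1425$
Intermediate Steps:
$j{\left(Z,K \right)} = 1 - 4 K + 6 Z$ ($j{\left(Z,K \right)} = \left(- 4 K + 6 Z\right) + 1 = 1 - 4 K + 6 Z$)
$V = 5$ ($V = 0 - -5 = 0 + 5 = 5$)
$j{\left(z,4 \right)} V 19 = \left(1 - 16 + 6 \cdot 0\right) 5 \cdot 19 = \left(1 - 16 + 0\right) 5 \cdot 19 = \left(-15\right) 5 \cdot 19 = \left(-75\right) 19 = -1425$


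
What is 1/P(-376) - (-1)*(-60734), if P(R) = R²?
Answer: -8586329983/141376 ≈ -60734.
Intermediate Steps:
1/P(-376) - (-1)*(-60734) = 1/((-376)²) - (-1)*(-60734) = 1/141376 - 1*60734 = 1/141376 - 60734 = -8586329983/141376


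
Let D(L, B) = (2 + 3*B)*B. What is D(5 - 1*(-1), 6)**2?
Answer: 14400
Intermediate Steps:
D(L, B) = B*(2 + 3*B)
D(5 - 1*(-1), 6)**2 = (6*(2 + 3*6))**2 = (6*(2 + 18))**2 = (6*20)**2 = 120**2 = 14400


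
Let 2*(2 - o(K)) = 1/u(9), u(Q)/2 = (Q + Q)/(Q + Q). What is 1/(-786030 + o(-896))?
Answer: -4/3144113 ≈ -1.2722e-6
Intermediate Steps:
u(Q) = 2 (u(Q) = 2*((Q + Q)/(Q + Q)) = 2*((2*Q)/((2*Q))) = 2*((2*Q)*(1/(2*Q))) = 2*1 = 2)
o(K) = 7/4 (o(K) = 2 - ½/2 = 2 - ½*½ = 2 - ¼ = 7/4)
1/(-786030 + o(-896)) = 1/(-786030 + 7/4) = 1/(-3144113/4) = -4/3144113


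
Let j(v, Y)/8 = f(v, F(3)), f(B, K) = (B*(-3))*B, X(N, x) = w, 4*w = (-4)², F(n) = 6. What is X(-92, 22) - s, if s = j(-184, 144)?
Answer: 812548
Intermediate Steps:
w = 4 (w = (¼)*(-4)² = (¼)*16 = 4)
X(N, x) = 4
f(B, K) = -3*B² (f(B, K) = (-3*B)*B = -3*B²)
j(v, Y) = -24*v² (j(v, Y) = 8*(-3*v²) = -24*v²)
s = -812544 (s = -24*(-184)² = -24*33856 = -812544)
X(-92, 22) - s = 4 - 1*(-812544) = 4 + 812544 = 812548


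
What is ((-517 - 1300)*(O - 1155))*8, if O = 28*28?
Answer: 5392856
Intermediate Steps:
O = 784
((-517 - 1300)*(O - 1155))*8 = ((-517 - 1300)*(784 - 1155))*8 = -1817*(-371)*8 = 674107*8 = 5392856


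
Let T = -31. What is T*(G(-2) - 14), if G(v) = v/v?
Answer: 403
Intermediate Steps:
G(v) = 1
T*(G(-2) - 14) = -31*(1 - 14) = -31*(-13) = 403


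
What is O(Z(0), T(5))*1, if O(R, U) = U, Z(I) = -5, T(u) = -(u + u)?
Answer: -10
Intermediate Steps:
T(u) = -2*u
O(Z(0), T(5))*1 = -2*5*1 = -10*1 = -10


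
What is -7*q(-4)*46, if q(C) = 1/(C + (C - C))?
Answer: 161/2 ≈ 80.500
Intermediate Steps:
q(C) = 1/C (q(C) = 1/(C + 0) = 1/C)
-7*q(-4)*46 = -7/(-4)*46 = -7*(-¼)*46 = (7/4)*46 = 161/2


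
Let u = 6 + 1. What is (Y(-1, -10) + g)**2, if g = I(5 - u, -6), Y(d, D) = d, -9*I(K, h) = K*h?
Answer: 49/9 ≈ 5.4444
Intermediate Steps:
u = 7
I(K, h) = -K*h/9
g = -4/3 (g = -1/9*(5 - 1*7)*(-6) = -1/9*(5 - 7)*(-6) = -1/9*(-2)*(-6) = -4/3 ≈ -1.3333)
(Y(-1, -10) + g)**2 = (-1 - 4/3)**2 = (-7/3)**2 = 49/9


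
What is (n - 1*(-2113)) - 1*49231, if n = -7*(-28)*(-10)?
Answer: -49078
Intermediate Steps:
n = -1960 (n = 196*(-10) = -1960)
(n - 1*(-2113)) - 1*49231 = (-1960 - 1*(-2113)) - 1*49231 = (-1960 + 2113) - 49231 = 153 - 49231 = -49078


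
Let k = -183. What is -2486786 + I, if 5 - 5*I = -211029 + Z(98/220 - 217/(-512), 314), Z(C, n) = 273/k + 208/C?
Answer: -280797163211/114863 ≈ -2.4446e+6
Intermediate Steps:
Z(C, n) = -91/61 + 208/C (Z(C, n) = 273/(-183) + 208/C = 273*(-1/183) + 208/C = -91/61 + 208/C)
I = 4842537107/114863 (I = 1 - (-211029 + (-91/61 + 208/(98/220 - 217/(-512))))/5 = 1 - (-211029 + (-91/61 + 208/(98*(1/220) - 217*(-1/512))))/5 = 1 - (-211029 + (-91/61 + 208/(49/110 + 217/512)))/5 = 1 - (-211029 + (-91/61 + 208/(24479/28160)))/5 = 1 - (-211029 + (-91/61 + 208*(28160/24479)))/5 = 1 - (-211029 + (-91/61 + 450560/1883))/5 = 1 - (-211029 + 27312807/114863)/5 = 1 - ⅕*(-24212111220/114863) = 1 + 4842422244/114863 = 4842537107/114863 ≈ 42159.)
-2486786 + I = -2486786 + 4842537107/114863 = -280797163211/114863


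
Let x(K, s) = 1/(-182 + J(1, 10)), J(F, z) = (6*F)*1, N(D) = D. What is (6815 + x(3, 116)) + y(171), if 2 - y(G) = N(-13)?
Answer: 1202079/176 ≈ 6830.0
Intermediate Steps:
J(F, z) = 6*F
y(G) = 15 (y(G) = 2 - 1*(-13) = 2 + 13 = 15)
x(K, s) = -1/176 (x(K, s) = 1/(-182 + 6*1) = 1/(-182 + 6) = 1/(-176) = -1/176)
(6815 + x(3, 116)) + y(171) = (6815 - 1/176) + 15 = 1199439/176 + 15 = 1202079/176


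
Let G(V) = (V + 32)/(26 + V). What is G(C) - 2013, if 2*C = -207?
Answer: -311872/155 ≈ -2012.1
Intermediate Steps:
C = -207/2 (C = (1/2)*(-207) = -207/2 ≈ -103.50)
G(V) = (32 + V)/(26 + V)
G(C) - 2013 = (32 - 207/2)/(26 - 207/2) - 2013 = -143/2/(-155/2) - 2013 = -2/155*(-143/2) - 2013 = 143/155 - 2013 = -311872/155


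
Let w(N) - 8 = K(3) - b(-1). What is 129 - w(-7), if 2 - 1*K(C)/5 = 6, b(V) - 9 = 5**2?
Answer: 175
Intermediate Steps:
b(V) = 34 (b(V) = 9 + 5**2 = 9 + 25 = 34)
K(C) = -20 (K(C) = 10 - 5*6 = 10 - 30 = -20)
w(N) = -46 (w(N) = 8 + (-20 - 1*34) = 8 + (-20 - 34) = 8 - 54 = -46)
129 - w(-7) = 129 - 1*(-46) = 129 + 46 = 175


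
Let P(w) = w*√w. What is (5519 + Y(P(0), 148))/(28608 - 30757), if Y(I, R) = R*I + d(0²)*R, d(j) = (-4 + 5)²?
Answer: -5667/2149 ≈ -2.6370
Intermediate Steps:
d(j) = 1 (d(j) = 1² = 1)
P(w) = w^(3/2)
Y(I, R) = R + I*R (Y(I, R) = R*I + 1*R = I*R + R = R + I*R)
(5519 + Y(P(0), 148))/(28608 - 30757) = (5519 + 148*(1 + 0^(3/2)))/(28608 - 30757) = (5519 + 148*(1 + 0))/(-2149) = (5519 + 148*1)*(-1/2149) = (5519 + 148)*(-1/2149) = 5667*(-1/2149) = -5667/2149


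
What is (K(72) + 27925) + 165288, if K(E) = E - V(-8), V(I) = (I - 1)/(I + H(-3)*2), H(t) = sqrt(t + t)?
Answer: 2126126/11 - 9*I*sqrt(6)/44 ≈ 1.9328e+5 - 0.50103*I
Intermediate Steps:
H(t) = sqrt(2)*sqrt(t) (H(t) = sqrt(2*t) = sqrt(2)*sqrt(t))
V(I) = (-1 + I)/(I + 2*I*sqrt(6)) (V(I) = (I - 1)/(I + (sqrt(2)*sqrt(-3))*2) = (-1 + I)/(I + (sqrt(2)*(I*sqrt(3)))*2) = (-1 + I)/(I + (I*sqrt(6))*2) = (-1 + I)/(I + 2*I*sqrt(6)))
K(E) = E + 9/(-8 + 2*I*sqrt(6)) (K(E) = E - (-1 - 8)/(-8 + 2*I*sqrt(6)) = E - (-9)/(-8 + 2*I*sqrt(6)) = E + 9/(-8 + 2*I*sqrt(6)))
(K(72) + 27925) + 165288 = ((-9/11 + 72 - 9*I*sqrt(6)/44) + 27925) + 165288 = ((783/11 - 9*I*sqrt(6)/44) + 27925) + 165288 = (307958/11 - 9*I*sqrt(6)/44) + 165288 = 2126126/11 - 9*I*sqrt(6)/44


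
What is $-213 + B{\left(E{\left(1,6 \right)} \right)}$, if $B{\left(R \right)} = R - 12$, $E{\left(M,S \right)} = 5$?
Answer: $-220$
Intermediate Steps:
$B{\left(R \right)} = -12 + R$
$-213 + B{\left(E{\left(1,6 \right)} \right)} = -213 + \left(-12 + 5\right) = -213 - 7 = -220$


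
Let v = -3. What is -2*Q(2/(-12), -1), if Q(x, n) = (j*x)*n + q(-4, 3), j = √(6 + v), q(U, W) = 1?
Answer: -2 - √3/3 ≈ -2.5774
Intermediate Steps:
j = √3 (j = √(6 - 3) = √3 ≈ 1.7320)
Q(x, n) = 1 + n*x*√3 (Q(x, n) = (√3*x)*n + 1 = (x*√3)*n + 1 = n*x*√3 + 1 = 1 + n*x*√3)
-2*Q(2/(-12), -1) = -2*(1 - 2/(-12)*√3) = -2*(1 - 2*(-1/12)*√3) = -2*(1 - 1*(-⅙)*√3) = -2*(1 + √3/6) = -2 - √3/3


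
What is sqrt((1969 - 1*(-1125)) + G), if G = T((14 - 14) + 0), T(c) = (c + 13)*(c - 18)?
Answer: 2*sqrt(715) ≈ 53.479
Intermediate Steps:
T(c) = (-18 + c)*(13 + c) (T(c) = (13 + c)*(-18 + c) = (-18 + c)*(13 + c))
G = -234 (G = -234 + ((14 - 14) + 0)**2 - 5*((14 - 14) + 0) = -234 + (0 + 0)**2 - 5*(0 + 0) = -234 + 0**2 - 5*0 = -234 + 0 + 0 = -234)
sqrt((1969 - 1*(-1125)) + G) = sqrt((1969 - 1*(-1125)) - 234) = sqrt((1969 + 1125) - 234) = sqrt(3094 - 234) = sqrt(2860) = 2*sqrt(715)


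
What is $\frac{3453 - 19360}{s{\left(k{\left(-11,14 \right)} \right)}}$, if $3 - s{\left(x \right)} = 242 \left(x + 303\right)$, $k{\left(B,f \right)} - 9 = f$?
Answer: $\frac{15907}{78889} \approx 0.20164$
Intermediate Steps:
$k{\left(B,f \right)} = 9 + f$
$s{\left(x \right)} = -73323 - 242 x$ ($s{\left(x \right)} = 3 - 242 \left(x + 303\right) = 3 - 242 \left(303 + x\right) = 3 - \left(73326 + 242 x\right) = -73323 - 242 x$)
$\frac{3453 - 19360}{s{\left(k{\left(-11,14 \right)} \right)}} = \frac{3453 - 19360}{-73323 - 242 \left(9 + 14\right)} = \frac{3453 - 19360}{-73323 - 5566} = - \frac{15907}{-73323 - 5566} = - \frac{15907}{-78889} = \left(-15907\right) \left(- \frac{1}{78889}\right) = \frac{15907}{78889}$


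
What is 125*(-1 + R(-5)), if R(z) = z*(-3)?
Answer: 1750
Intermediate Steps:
R(z) = -3*z
125*(-1 + R(-5)) = 125*(-1 - 3*(-5)) = 125*(-1 + 15) = 125*14 = 1750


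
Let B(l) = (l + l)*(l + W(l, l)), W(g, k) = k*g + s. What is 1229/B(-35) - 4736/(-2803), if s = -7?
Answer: 388743273/232116430 ≈ 1.6748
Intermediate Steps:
W(g, k) = -7 + g*k (W(g, k) = k*g - 7 = g*k - 7 = -7 + g*k)
B(l) = 2*l*(-7 + l + l²) (B(l) = (l + l)*(l + (-7 + l*l)) = (2*l)*(l + (-7 + l²)) = (2*l)*(-7 + l + l²) = 2*l*(-7 + l + l²))
1229/B(-35) - 4736/(-2803) = 1229/((2*(-35)*(-7 - 35 + (-35)²))) - 4736/(-2803) = 1229/((2*(-35)*(-7 - 35 + 1225))) - 4736*(-1/2803) = 1229/((2*(-35)*1183)) + 4736/2803 = 1229/(-82810) + 4736/2803 = 1229*(-1/82810) + 4736/2803 = -1229/82810 + 4736/2803 = 388743273/232116430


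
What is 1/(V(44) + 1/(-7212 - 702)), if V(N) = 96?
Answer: 7914/759743 ≈ 0.010417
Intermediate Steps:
1/(V(44) + 1/(-7212 - 702)) = 1/(96 + 1/(-7212 - 702)) = 1/(96 + 1/(-7914)) = 1/(96 - 1/7914) = 1/(759743/7914) = 7914/759743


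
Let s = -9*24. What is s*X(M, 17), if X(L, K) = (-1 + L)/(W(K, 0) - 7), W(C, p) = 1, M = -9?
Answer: -360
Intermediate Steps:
X(L, K) = 1/6 - L/6 (X(L, K) = (-1 + L)/(1 - 7) = (-1 + L)/(-6) = (-1 + L)*(-1/6) = 1/6 - L/6)
s = -216
s*X(M, 17) = -216*(1/6 - 1/6*(-9)) = -216*(1/6 + 3/2) = -216*5/3 = -360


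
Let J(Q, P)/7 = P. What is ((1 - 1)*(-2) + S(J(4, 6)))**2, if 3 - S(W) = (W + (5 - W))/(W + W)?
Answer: 61009/7056 ≈ 8.6464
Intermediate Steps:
J(Q, P) = 7*P
S(W) = 3 - 5/(2*W) (S(W) = 3 - (W + (5 - W))/(W + W) = 3 - 5/(2*W))
((1 - 1)*(-2) + S(J(4, 6)))**2 = ((1 - 1)*(-2) + (3 - 5/(2*(7*6))))**2 = (0*(-2) + (3 - 5/2/42))**2 = (0 + (3 - 5/2*1/42))**2 = (0 + (3 - 5/84))**2 = (0 + 247/84)**2 = (247/84)**2 = 61009/7056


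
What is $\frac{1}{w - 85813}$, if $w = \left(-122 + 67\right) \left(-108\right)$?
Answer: $- \frac{1}{79873} \approx -1.252 \cdot 10^{-5}$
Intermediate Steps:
$w = 5940$ ($w = \left(-55\right) \left(-108\right) = 5940$)
$\frac{1}{w - 85813} = \frac{1}{5940 - 85813} = \frac{1}{-79873} = - \frac{1}{79873}$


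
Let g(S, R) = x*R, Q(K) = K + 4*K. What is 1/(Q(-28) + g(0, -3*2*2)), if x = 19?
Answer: -1/368 ≈ -0.0027174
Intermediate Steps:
Q(K) = 5*K
g(S, R) = 19*R
1/(Q(-28) + g(0, -3*2*2)) = 1/(5*(-28) + 19*(-3*2*2)) = 1/(-140 + 19*(-6*2)) = 1/(-140 + 19*(-12)) = 1/(-140 - 228) = 1/(-368) = -1/368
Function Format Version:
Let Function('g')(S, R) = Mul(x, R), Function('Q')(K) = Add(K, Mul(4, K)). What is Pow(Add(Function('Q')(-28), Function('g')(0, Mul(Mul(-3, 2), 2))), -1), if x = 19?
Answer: Rational(-1, 368) ≈ -0.0027174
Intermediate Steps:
Function('Q')(K) = Mul(5, K)
Function('g')(S, R) = Mul(19, R)
Pow(Add(Function('Q')(-28), Function('g')(0, Mul(Mul(-3, 2), 2))), -1) = Pow(Add(Mul(5, -28), Mul(19, Mul(Mul(-3, 2), 2))), -1) = Pow(Add(-140, Mul(19, Mul(-6, 2))), -1) = Pow(Add(-140, Mul(19, -12)), -1) = Pow(Add(-140, -228), -1) = Pow(-368, -1) = Rational(-1, 368)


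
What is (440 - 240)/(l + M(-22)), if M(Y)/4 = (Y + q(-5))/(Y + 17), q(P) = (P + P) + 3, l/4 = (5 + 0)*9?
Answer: 125/127 ≈ 0.98425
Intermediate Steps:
l = 180 (l = 4*((5 + 0)*9) = 4*(5*9) = 4*45 = 180)
q(P) = 3 + 2*P (q(P) = 2*P + 3 = 3 + 2*P)
M(Y) = 4*(-7 + Y)/(17 + Y) (M(Y) = 4*((Y + (3 + 2*(-5)))/(Y + 17)) = 4*((Y + (3 - 10))/(17 + Y)) = 4*((Y - 7)/(17 + Y)) = 4*((-7 + Y)/(17 + Y)) = 4*(-7 + Y)/(17 + Y))
(440 - 240)/(l + M(-22)) = (440 - 240)/(180 + 4*(-7 - 22)/(17 - 22)) = 200/(180 + 4*(-29)/(-5)) = 200/(180 + 4*(-1/5)*(-29)) = 200/(180 + 116/5) = 200/(1016/5) = 200*(5/1016) = 125/127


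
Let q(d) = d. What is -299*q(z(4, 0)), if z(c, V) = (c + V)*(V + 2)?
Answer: -2392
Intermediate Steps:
z(c, V) = (2 + V)*(V + c) (z(c, V) = (V + c)*(2 + V) = (2 + V)*(V + c))
-299*q(z(4, 0)) = -299*(0² + 2*0 + 2*4 + 0*4) = -299*(0 + 0 + 8 + 0) = -299*8 = -2392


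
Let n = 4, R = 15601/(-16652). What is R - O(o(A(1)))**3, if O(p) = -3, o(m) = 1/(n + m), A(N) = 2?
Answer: 434003/16652 ≈ 26.063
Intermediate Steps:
R = -15601/16652 (R = 15601*(-1/16652) = -15601/16652 ≈ -0.93688)
o(m) = 1/(4 + m)
R - O(o(A(1)))**3 = -15601/16652 - 1*(-3)**3 = -15601/16652 - 1*(-27) = -15601/16652 + 27 = 434003/16652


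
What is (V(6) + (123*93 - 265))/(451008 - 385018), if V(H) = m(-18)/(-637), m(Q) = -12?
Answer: 711785/4203563 ≈ 0.16933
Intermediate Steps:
V(H) = 12/637 (V(H) = -12/(-637) = -12*(-1/637) = 12/637)
(V(6) + (123*93 - 265))/(451008 - 385018) = (12/637 + (123*93 - 265))/(451008 - 385018) = (12/637 + (11439 - 265))/65990 = (12/637 + 11174)*(1/65990) = (7117850/637)*(1/65990) = 711785/4203563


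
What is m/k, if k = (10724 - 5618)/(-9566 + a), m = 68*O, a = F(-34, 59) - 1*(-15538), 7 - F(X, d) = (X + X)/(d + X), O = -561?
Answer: -950794394/21275 ≈ -44691.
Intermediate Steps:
F(X, d) = 7 - 2*X/(X + d) (F(X, d) = 7 - (X + X)/(d + X) = 7 - 2*X/(X + d))
a = 388693/25 (a = (5*(-34) + 7*59)/(-34 + 59) - 1*(-15538) = (-170 + 413)/25 + 15538 = (1/25)*243 + 15538 = 243/25 + 15538 = 388693/25 ≈ 15548.)
m = -38148 (m = 68*(-561) = -38148)
k = 127650/149543 (k = (10724 - 5618)/(-9566 + 388693/25) = 5106/(149543/25) = 5106*(25/149543) = 127650/149543 ≈ 0.85360)
m/k = -38148/127650/149543 = -38148*149543/127650 = -950794394/21275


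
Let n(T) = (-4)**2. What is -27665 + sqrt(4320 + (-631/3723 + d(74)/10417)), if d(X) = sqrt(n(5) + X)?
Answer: -27665 + sqrt(6497377625034430563 + 433161641979*sqrt(10))/38782491 ≈ -27599.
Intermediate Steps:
n(T) = 16
d(X) = sqrt(16 + X)
-27665 + sqrt(4320 + (-631/3723 + d(74)/10417)) = -27665 + sqrt(4320 + (-631/3723 + sqrt(16 + 74)/10417)) = -27665 + sqrt(4320 + (-631*1/3723 + sqrt(90)*(1/10417))) = -27665 + sqrt(4320 + (-631/3723 + (3*sqrt(10))*(1/10417))) = -27665 + sqrt(4320 + (-631/3723 + 3*sqrt(10)/10417)) = -27665 + sqrt(16082729/3723 + 3*sqrt(10)/10417)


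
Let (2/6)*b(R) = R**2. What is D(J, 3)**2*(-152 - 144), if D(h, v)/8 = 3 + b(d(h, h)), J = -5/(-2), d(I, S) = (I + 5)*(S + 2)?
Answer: -221600897946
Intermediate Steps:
d(I, S) = (2 + S)*(5 + I) (d(I, S) = (5 + I)*(2 + S) = (2 + S)*(5 + I))
b(R) = 3*R**2
J = 5/2 (J = -5*(-1/2) = 5/2 ≈ 2.5000)
D(h, v) = 24 + 24*(10 + h**2 + 7*h)**2 (D(h, v) = 8*(3 + 3*(10 + 2*h + 5*h + h*h)**2) = 8*(3 + 3*(10 + 2*h + 5*h + h**2)**2) = 8*(3 + 3*(10 + h**2 + 7*h)**2) = 24 + 24*(10 + h**2 + 7*h)**2)
D(J, 3)**2*(-152 - 144) = (24 + 24*(10 + (5/2)**2 + 7*(5/2))**2)**2*(-152 - 144) = (24 + 24*(10 + 25/4 + 35/2)**2)**2*(-296) = (24 + 24*(135/4)**2)**2*(-296) = (24 + 24*(18225/16))**2*(-296) = (24 + 54675/2)**2*(-296) = (54723/2)**2*(-296) = (2994606729/4)*(-296) = -221600897946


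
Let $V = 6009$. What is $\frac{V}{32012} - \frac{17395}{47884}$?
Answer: $- \frac{33639223}{191607826} \approx -0.17556$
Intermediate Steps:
$\frac{V}{32012} - \frac{17395}{47884} = \frac{6009}{32012} - \frac{17395}{47884} = - \frac{33639223}{191607826}$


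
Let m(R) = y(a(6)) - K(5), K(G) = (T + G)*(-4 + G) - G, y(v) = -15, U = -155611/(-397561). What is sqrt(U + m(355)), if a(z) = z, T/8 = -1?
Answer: 54*I*sqrt(358202461)/397561 ≈ 2.5707*I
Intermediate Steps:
T = -8 (T = 8*(-1) = -8)
U = 155611/397561 (U = -155611*(-1/397561) = 155611/397561 ≈ 0.39141)
K(G) = -G + (-8 + G)*(-4 + G) (K(G) = (-8 + G)*(-4 + G) - G = -G + (-8 + G)*(-4 + G))
m(R) = -7 (m(R) = -15 - (32 + 5**2 - 13*5) = -15 - (32 + 25 - 65) = -15 - 1*(-8) = -15 + 8 = -7)
sqrt(U + m(355)) = sqrt(155611/397561 - 7) = sqrt(-2627316/397561) = 54*I*sqrt(358202461)/397561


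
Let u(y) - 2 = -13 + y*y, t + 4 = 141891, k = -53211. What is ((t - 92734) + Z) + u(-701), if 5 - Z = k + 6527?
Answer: 587232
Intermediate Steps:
Z = 46689 (Z = 5 - (-53211 + 6527) = 5 - 1*(-46684) = 5 + 46684 = 46689)
t = 141887 (t = -4 + 141891 = 141887)
u(y) = -11 + y² (u(y) = 2 + (-13 + y*y) = 2 + (-13 + y²) = -11 + y²)
((t - 92734) + Z) + u(-701) = ((141887 - 92734) + 46689) + (-11 + (-701)²) = (49153 + 46689) + (-11 + 491401) = 95842 + 491390 = 587232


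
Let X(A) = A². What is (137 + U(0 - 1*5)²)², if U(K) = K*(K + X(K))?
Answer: 102758769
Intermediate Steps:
U(K) = K*(K + K²)
(137 + U(0 - 1*5)²)² = (137 + ((0 - 1*5)²*(1 + (0 - 1*5)))²)² = (137 + ((0 - 5)²*(1 + (0 - 5)))²)² = (137 + ((-5)²*(1 - 5))²)² = (137 + (25*(-4))²)² = (137 + (-100)²)² = (137 + 10000)² = 10137² = 102758769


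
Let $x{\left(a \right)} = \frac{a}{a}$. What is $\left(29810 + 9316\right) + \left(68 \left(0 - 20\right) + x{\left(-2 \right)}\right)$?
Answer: $37767$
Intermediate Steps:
$x{\left(a \right)} = 1$
$\left(29810 + 9316\right) + \left(68 \left(0 - 20\right) + x{\left(-2 \right)}\right) = \left(29810 + 9316\right) + \left(68 \left(0 - 20\right) + 1\right) = 39126 + \left(68 \left(0 - 20\right) + 1\right) = 39126 + \left(68 \left(-20\right) + 1\right) = 39126 + \left(-1360 + 1\right) = 39126 - 1359 = 37767$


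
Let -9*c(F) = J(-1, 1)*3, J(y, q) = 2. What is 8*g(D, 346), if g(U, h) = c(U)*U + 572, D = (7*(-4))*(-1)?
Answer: 13280/3 ≈ 4426.7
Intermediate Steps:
D = 28 (D = -28*(-1) = 28)
c(F) = -2/3 (c(F) = -2*3/9 = -1/9*6 = -2/3)
g(U, h) = 572 - 2*U/3 (g(U, h) = -2*U/3 + 572 = 572 - 2*U/3)
8*g(D, 346) = 8*(572 - 2/3*28) = 8*(572 - 56/3) = 8*(1660/3) = 13280/3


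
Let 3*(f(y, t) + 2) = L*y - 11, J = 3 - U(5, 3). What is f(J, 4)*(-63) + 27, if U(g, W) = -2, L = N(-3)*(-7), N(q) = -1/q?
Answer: 629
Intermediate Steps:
L = -7/3 (L = -1/(-3)*(-7) = -1*(-⅓)*(-7) = (⅓)*(-7) = -7/3 ≈ -2.3333)
J = 5 (J = 3 - 1*(-2) = 3 + 2 = 5)
f(y, t) = -17/3 - 7*y/9 (f(y, t) = -2 + (-7*y/3 - 11)/3 = -2 + (-11 - 7*y/3)/3 = -2 + (-11/3 - 7*y/9) = -17/3 - 7*y/9)
f(J, 4)*(-63) + 27 = (-17/3 - 7/9*5)*(-63) + 27 = (-17/3 - 35/9)*(-63) + 27 = -86/9*(-63) + 27 = 602 + 27 = 629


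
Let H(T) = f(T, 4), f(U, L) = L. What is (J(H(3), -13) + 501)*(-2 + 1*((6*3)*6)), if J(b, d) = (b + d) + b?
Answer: 52576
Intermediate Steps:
H(T) = 4
J(b, d) = d + 2*b
(J(H(3), -13) + 501)*(-2 + 1*((6*3)*6)) = ((-13 + 2*4) + 501)*(-2 + 1*((6*3)*6)) = ((-13 + 8) + 501)*(-2 + 1*(18*6)) = (-5 + 501)*(-2 + 1*108) = 496*(-2 + 108) = 496*106 = 52576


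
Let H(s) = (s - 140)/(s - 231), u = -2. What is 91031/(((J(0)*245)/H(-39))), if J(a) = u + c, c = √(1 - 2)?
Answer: -16294549/165375 - 16294549*I/330750 ≈ -98.531 - 49.265*I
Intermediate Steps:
c = I (c = √(-1) = I ≈ 1.0*I)
H(s) = (-140 + s)/(-231 + s)
J(a) = -2 + I
91031/(((J(0)*245)/H(-39))) = 91031/((((-2 + I)*245)/(((-140 - 39)/(-231 - 39))))) = 91031/(((-490 + 245*I)/((-179/(-270))))) = 91031/(((-490 + 245*I)/((-1/270*(-179))))) = 91031/(((-490 + 245*I)/(179/270))) = 91031/(((-490 + 245*I)*(270/179))) = 91031/(-132300/179 + 66150*I/179) = 91031*(32041*(-132300/179 - 66150*I/179)/21879112500) = 2916724271*(-132300/179 - 66150*I/179)/21879112500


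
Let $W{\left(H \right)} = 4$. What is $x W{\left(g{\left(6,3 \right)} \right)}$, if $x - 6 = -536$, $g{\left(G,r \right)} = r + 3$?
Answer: $-2120$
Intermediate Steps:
$g{\left(G,r \right)} = 3 + r$
$x = -530$ ($x = 6 - 536 = -530$)
$x W{\left(g{\left(6,3 \right)} \right)} = \left(-530\right) 4 = -2120$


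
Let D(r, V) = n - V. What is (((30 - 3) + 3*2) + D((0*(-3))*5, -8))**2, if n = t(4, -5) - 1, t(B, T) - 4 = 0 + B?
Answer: 2304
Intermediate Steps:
t(B, T) = 4 + B (t(B, T) = 4 + (0 + B) = 4 + B)
n = 7 (n = (4 + 4) - 1 = 8 - 1 = 7)
D(r, V) = 7 - V
(((30 - 3) + 3*2) + D((0*(-3))*5, -8))**2 = (((30 - 3) + 3*2) + (7 - 1*(-8)))**2 = ((27 + 6) + (7 + 8))**2 = (33 + 15)**2 = 48**2 = 2304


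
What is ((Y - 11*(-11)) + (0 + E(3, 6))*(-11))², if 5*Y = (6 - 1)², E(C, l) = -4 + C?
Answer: 18769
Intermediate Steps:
Y = 5 (Y = (6 - 1)²/5 = (⅕)*5² = (⅕)*25 = 5)
((Y - 11*(-11)) + (0 + E(3, 6))*(-11))² = ((5 - 11*(-11)) + (0 + (-4 + 3))*(-11))² = ((5 + 121) + (0 - 1)*(-11))² = (126 - 1*(-11))² = (126 + 11)² = 137² = 18769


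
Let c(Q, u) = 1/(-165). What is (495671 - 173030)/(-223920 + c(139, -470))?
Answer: -53235765/36946801 ≈ -1.4409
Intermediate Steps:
c(Q, u) = -1/165
(495671 - 173030)/(-223920 + c(139, -470)) = (495671 - 173030)/(-223920 - 1/165) = 322641/(-36946801/165) = 322641*(-165/36946801) = -53235765/36946801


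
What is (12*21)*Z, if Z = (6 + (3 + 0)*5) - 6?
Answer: 3780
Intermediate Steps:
Z = 15 (Z = (6 + 3*5) - 6 = (6 + 15) - 6 = 21 - 6 = 15)
(12*21)*Z = (12*21)*15 = 252*15 = 3780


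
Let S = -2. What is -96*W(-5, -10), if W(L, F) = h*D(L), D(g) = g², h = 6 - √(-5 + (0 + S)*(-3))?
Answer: -12000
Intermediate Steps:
h = 5 (h = 6 - √(-5 + (0 - 2)*(-3)) = 6 - √(-5 - 2*(-3)) = 6 - √(-5 + 6) = 6 - √1 = 6 - 1*1 = 6 - 1 = 5)
W(L, F) = 5*L²
-96*W(-5, -10) = -480*(-5)² = -480*25 = -96*125 = -12000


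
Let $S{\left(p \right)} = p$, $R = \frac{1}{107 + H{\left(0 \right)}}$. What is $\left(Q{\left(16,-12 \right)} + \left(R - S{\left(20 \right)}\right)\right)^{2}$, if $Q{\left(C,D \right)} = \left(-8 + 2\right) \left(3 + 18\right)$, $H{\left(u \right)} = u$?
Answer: $\frac{244015641}{11449} \approx 21313.0$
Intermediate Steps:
$Q{\left(C,D \right)} = -126$ ($Q{\left(C,D \right)} = \left(-6\right) 21 = -126$)
$R = \frac{1}{107}$ ($R = \frac{1}{107 + 0} = \frac{1}{107} \approx 0.0093458$)
$\left(Q{\left(16,-12 \right)} + \left(R - S{\left(20 \right)}\right)\right)^{2} = \left(-126 + \left(\frac{1}{107} - 20\right)\right)^{2} = \left(-126 - \frac{2139}{107}\right)^{2} = \left(- \frac{15621}{107}\right)^{2} = \frac{244015641}{11449}$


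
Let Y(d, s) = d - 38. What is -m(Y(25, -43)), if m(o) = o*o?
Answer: -169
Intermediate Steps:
Y(d, s) = -38 + d
m(o) = o²
-m(Y(25, -43)) = -(-38 + 25)² = -1*(-13)² = -1*169 = -169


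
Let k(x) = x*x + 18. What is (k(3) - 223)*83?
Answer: -16268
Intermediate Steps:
k(x) = 18 + x**2 (k(x) = x**2 + 18 = 18 + x**2)
(k(3) - 223)*83 = ((18 + 3**2) - 223)*83 = ((18 + 9) - 223)*83 = (27 - 223)*83 = -196*83 = -16268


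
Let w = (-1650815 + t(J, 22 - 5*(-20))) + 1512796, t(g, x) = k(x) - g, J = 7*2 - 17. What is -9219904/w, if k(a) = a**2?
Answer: 2304976/30783 ≈ 74.878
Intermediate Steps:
J = -3 (J = 14 - 17 = -3)
t(g, x) = x**2 - g
w = -123132 (w = (-1650815 + ((22 - 5*(-20))**2 - 1*(-3))) + 1512796 = (-1650815 + ((22 + 100)**2 + 3)) + 1512796 = (-1650815 + (122**2 + 3)) + 1512796 = (-1650815 + (14884 + 3)) + 1512796 = (-1650815 + 14887) + 1512796 = -1635928 + 1512796 = -123132)
-9219904/w = -9219904/(-123132) = -9219904*(-1/123132) = 2304976/30783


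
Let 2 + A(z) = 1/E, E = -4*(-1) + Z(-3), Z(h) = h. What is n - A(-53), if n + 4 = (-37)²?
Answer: 1366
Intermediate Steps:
n = 1365 (n = -4 + (-37)² = -4 + 1369 = 1365)
E = 1 (E = -4*(-1) - 3 = 4 - 3 = 1)
A(z) = -1 (A(z) = -2 + 1/1 = -2 + 1 = -1)
n - A(-53) = 1365 - 1*(-1) = 1365 + 1 = 1366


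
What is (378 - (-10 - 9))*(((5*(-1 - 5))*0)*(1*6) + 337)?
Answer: 133789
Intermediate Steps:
(378 - (-10 - 9))*(((5*(-1 - 5))*0)*(1*6) + 337) = (378 - 1*(-19))*(((5*(-6))*0)*6 + 337) = (378 + 19)*(-30*0*6 + 337) = 397*(0*6 + 337) = 397*(0 + 337) = 397*337 = 133789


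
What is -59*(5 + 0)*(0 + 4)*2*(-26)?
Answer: 61360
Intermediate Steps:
-59*(5 + 0)*(0 + 4)*2*(-26) = -59*5*4*2*(-26) = -1180*2*(-26) = -59*40*(-26) = -2360*(-26) = 61360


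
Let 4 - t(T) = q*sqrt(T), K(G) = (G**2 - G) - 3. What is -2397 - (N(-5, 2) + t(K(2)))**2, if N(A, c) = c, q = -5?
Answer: -2408 - 60*I ≈ -2408.0 - 60.0*I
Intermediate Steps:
K(G) = -3 + G**2 - G
t(T) = 4 + 5*sqrt(T) (t(T) = 4 - (-5)*sqrt(T) = 4 + 5*sqrt(T))
-2397 - (N(-5, 2) + t(K(2)))**2 = -2397 - (2 + (4 + 5*sqrt(-3 + 2**2 - 1*2)))**2 = -2397 - (2 + (4 + 5*sqrt(-3 + 4 - 2)))**2 = -2397 - (2 + (4 + 5*sqrt(-1)))**2 = -2397 - (2 + (4 + 5*I))**2 = -2397 - (6 + 5*I)**2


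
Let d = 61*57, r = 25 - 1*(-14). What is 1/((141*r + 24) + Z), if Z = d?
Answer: 1/9000 ≈ 0.00011111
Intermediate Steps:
r = 39 (r = 25 + 14 = 39)
d = 3477
Z = 3477
1/((141*r + 24) + Z) = 1/((141*39 + 24) + 3477) = 1/((5499 + 24) + 3477) = 1/(5523 + 3477) = 1/9000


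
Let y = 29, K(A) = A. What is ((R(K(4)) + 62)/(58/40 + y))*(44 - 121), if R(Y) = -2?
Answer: -4400/29 ≈ -151.72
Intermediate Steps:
((R(K(4)) + 62)/(58/40 + y))*(44 - 121) = ((-2 + 62)/(58/40 + 29))*(44 - 121) = (60/(58*(1/40) + 29))*(-77) = (60/(29/20 + 29))*(-77) = (60/(609/20))*(-77) = (60*(20/609))*(-77) = (400/203)*(-77) = -4400/29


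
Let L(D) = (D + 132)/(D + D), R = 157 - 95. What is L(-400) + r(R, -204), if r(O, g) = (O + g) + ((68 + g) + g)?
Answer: -96333/200 ≈ -481.67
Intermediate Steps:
R = 62
L(D) = (132 + D)/(2*D) (L(D) = (132 + D)/((2*D)) = (132 + D)*(1/(2*D)) = (132 + D)/(2*D))
r(O, g) = 68 + O + 3*g (r(O, g) = (O + g) + (68 + 2*g) = 68 + O + 3*g)
L(-400) + r(R, -204) = (½)*(132 - 400)/(-400) + (68 + 62 + 3*(-204)) = (½)*(-1/400)*(-268) + (68 + 62 - 612) = 67/200 - 482 = -96333/200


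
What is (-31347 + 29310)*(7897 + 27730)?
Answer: -72572199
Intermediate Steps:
(-31347 + 29310)*(7897 + 27730) = -2037*35627 = -72572199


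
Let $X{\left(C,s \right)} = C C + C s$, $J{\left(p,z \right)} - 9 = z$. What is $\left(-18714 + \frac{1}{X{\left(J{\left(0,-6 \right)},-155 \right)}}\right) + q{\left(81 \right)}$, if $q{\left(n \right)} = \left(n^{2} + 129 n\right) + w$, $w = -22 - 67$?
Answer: $- \frac{817609}{456} \approx -1793.0$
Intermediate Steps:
$J{\left(p,z \right)} = 9 + z$
$X{\left(C,s \right)} = C^{2} + C s$
$w = -89$ ($w = -22 - 67 = -89$)
$q{\left(n \right)} = -89 + n^{2} + 129 n$ ($q{\left(n \right)} = \left(n^{2} + 129 n\right) - 89 = -89 + n^{2} + 129 n$)
$\left(-18714 + \frac{1}{X{\left(J{\left(0,-6 \right)},-155 \right)}}\right) + q{\left(81 \right)} = \left(-18714 + \frac{1}{\left(9 - 6\right) \left(\left(9 - 6\right) - 155\right)}\right) + \left(-89 + 81^{2} + 129 \cdot 81\right) = \left(-18714 + \frac{1}{3 \left(3 - 155\right)}\right) + \left(-89 + 6561 + 10449\right) = \left(-18714 + \frac{1}{3 \left(-152\right)}\right) + 16921 = \left(-18714 + \frac{1}{-456}\right) + 16921 = \left(-18714 - \frac{1}{456}\right) + 16921 = - \frac{8533585}{456} + 16921 = - \frac{817609}{456}$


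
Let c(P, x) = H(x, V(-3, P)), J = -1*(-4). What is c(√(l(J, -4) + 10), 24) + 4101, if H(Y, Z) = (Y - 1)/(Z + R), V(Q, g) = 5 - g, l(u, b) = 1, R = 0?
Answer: 57529/14 + 23*√11/14 ≈ 4114.7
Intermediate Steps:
J = 4
H(Y, Z) = (-1 + Y)/Z (H(Y, Z) = (Y - 1)/(Z + 0) = (-1 + Y)/Z)
c(P, x) = (-1 + x)/(5 - P)
c(√(l(J, -4) + 10), 24) + 4101 = (1 - 1*24)/(-5 + √(1 + 10)) + 4101 = (1 - 24)/(-5 + √11) + 4101 = -23/(-5 + √11) + 4101 = 4101 - 23/(-5 + √11)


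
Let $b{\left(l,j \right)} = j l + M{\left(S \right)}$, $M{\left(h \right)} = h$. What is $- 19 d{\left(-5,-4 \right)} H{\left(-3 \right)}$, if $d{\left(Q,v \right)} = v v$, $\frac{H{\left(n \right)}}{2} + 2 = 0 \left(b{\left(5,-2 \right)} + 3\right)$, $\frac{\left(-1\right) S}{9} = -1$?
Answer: $1216$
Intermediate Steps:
$S = 9$ ($S = \left(-9\right) \left(-1\right) = 9$)
$b{\left(l,j \right)} = 9 + j l$ ($b{\left(l,j \right)} = j l + 9 = 9 + j l$)
$H{\left(n \right)} = -4$ ($H{\left(n \right)} = -4 + 2 \cdot 0 \left(\left(9 - 10\right) + 3\right) = -4 + 2 \cdot 0 \left(-1 + 3\right) = -4 + 2 \cdot 0 \cdot 2 = -4 + 2 \cdot 0 = -4 + 0 = -4$)
$d{\left(Q,v \right)} = v^{2}$
$- 19 d{\left(-5,-4 \right)} H{\left(-3 \right)} = - 19 \left(-4\right)^{2} \left(-4\right) = - 19 \cdot 16 \left(-4\right) = \left(-19\right) \left(-64\right) = 1216$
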